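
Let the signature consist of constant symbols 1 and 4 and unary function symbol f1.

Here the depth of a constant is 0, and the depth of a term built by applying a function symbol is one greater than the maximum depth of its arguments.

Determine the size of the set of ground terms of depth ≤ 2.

6

Let N_k count ground terms of depth at most k. Each non-constant term of depth ≤ k is some function symbol applied to depth-≤(k−1) arguments, giving N_k = 2 + N_{k-1}.
N_0 = 2
N_1 = 2 + 2 = 4
N_2 = 2 + 4 = 6
Explicitly: 1, 4, f1(1), f1(4), f1(f1(1)), f1(f1(4)).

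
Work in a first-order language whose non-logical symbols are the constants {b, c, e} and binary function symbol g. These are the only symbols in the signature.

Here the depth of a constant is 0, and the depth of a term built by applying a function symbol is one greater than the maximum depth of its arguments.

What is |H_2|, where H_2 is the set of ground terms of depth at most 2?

147

If N_k denotes the number of depth-≤k ground terms, the 3 constants give N_0 = 3, and each function symbol of arity r contributes N_{k-1}^r new terms at level k: N_k = 3 + N_{k-1}^2.
N_0 = 3
N_1 = 3 + 3^2 = 12
N_2 = 3 + 12^2 = 147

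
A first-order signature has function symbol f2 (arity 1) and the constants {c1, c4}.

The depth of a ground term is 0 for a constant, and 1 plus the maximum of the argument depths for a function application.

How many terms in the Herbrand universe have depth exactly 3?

Let N_k = |{terms of depth ≤ k}|. Then N_0 = 2 and N_k = 2 + N_{k-1} for k ≥ 1 (one summand per function symbol, arity giving the exponent).
N_0 = 2
N_1 = 2 + 2 = 4
N_2 = 2 + 4 = 6
N_3 = 2 + 6 = 8
Terms of depth exactly 3: N_3 − N_2 = 8 − 6 = 2.

2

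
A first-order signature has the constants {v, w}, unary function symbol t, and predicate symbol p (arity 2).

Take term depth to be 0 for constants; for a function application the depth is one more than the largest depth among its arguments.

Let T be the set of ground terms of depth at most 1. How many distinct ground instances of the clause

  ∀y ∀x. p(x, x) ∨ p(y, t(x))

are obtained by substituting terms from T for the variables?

16

Ground terms of depth ≤ 1:
  Count level by level. With function symbols t/1, the terms of depth ≤ k are the 2 constants together with each function applied to depth-≤(k−1) tuples, so N_k = 2 + N_{k-1}.
  N_0 = 2
  N_1 = 2 + 2 = 4
  Explicitly: v, w, t(v), t(w).
So there are 4 ground terms available for substitution.
The clause has 2 distinct variables (y, x), each appearing in the body. In the free term algebra distinct substitutions yield syntactically distinct ground instances.
Number of ground instances = 4^2 = 16.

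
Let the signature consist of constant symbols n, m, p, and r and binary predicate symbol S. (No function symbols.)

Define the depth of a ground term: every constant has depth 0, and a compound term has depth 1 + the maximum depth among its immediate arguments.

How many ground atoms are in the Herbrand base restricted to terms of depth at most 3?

First count ground terms of depth ≤ 3.
With no function symbols every ground term is a constant, so there are exactly 4 ground terms at every depth bound.
N_0 = 4
N_1 = 4
N_2 = 4
N_3 = 4
So |H| = 4.
Ground atoms are formed by filling each argument slot of a predicate with a term from H, so an r-ary predicate gives |H|^r atoms:
  S: 4^2 = 16
Total ground atoms: 16.

16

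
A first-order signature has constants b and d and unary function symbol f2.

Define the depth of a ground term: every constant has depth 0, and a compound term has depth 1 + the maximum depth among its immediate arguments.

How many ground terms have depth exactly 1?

2

Write N_k for the number of ground terms of depth ≤ k. A term of depth ≤ k is either a constant or a function symbol applied to arguments of depth ≤ k−1, so N_k = 2 + N_{k-1}.
N_0 = 2
N_1 = 2 + 2 = 4
Terms of depth exactly 1: N_1 − N_0 = 4 − 2 = 2.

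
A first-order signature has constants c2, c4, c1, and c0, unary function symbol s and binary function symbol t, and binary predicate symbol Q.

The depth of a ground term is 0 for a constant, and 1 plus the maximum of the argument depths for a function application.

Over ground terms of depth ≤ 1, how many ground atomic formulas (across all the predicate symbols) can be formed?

576

First count ground terms of depth ≤ 1.
Let N_k = |{terms of depth ≤ k}|. Then N_0 = 4 and N_k = 4 + N_{k-1} + N_{k-1}^2 for k ≥ 1 (one summand per function symbol, arity giving the exponent).
N_0 = 4
N_1 = 4 + 4 + 4^2 = 24
So |H| = 24.
For each predicate symbol, the number of ground atoms is |H| raised to its arity; summing:
  Q: 24^2 = 576
Total ground atoms: 576.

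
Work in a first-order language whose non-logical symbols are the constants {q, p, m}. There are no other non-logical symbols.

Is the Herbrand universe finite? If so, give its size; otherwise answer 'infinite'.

3

There are no function symbols, so every ground term is one of the 3 constants.
The Herbrand universe is {q, p, m}, which is finite with 3 elements.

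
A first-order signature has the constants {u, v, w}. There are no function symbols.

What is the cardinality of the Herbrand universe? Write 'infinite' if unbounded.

3

There are no function symbols, so every ground term is one of the 3 constants.
The Herbrand universe is {u, v, w}, which is finite with 3 elements.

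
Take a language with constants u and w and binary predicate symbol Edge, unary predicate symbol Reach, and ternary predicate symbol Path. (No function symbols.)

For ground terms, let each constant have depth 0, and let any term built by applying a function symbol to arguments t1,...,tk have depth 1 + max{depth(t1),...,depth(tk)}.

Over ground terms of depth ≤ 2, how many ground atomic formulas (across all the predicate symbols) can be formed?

14

First count ground terms of depth ≤ 2.
With no function symbols every ground term is a constant, so there are exactly 2 ground terms at every depth bound.
N_0 = 2
N_1 = 2
N_2 = 2
Explicitly: u, w.
So |H| = 2.
A ground atom is a predicate applied to a tuple of terms from H, so the count is the sum over predicates of |H|^arity:
  Edge: 2^2 = 4;  Reach: 2;  Path: 2^3 = 8
Total ground atoms: 4 + 2 + 8 = 14.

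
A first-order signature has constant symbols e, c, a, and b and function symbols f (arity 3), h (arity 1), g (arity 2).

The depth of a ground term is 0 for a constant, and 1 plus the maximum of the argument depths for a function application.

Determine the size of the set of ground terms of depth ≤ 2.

689308

Write N_k for the number of ground terms of depth ≤ k. A term of depth ≤ k is either a constant or a function symbol applied to arguments of depth ≤ k−1, so N_k = 4 + N_{k-1}^3 + N_{k-1} + N_{k-1}^2.
N_0 = 4
N_1 = 4 + 4^3 + 4 + 4^2 = 88
N_2 = 4 + 88^3 + 88 + 88^2 = 689308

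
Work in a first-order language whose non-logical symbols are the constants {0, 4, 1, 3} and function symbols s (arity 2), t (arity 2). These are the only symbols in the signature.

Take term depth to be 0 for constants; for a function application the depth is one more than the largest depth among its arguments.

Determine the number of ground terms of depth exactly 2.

2560

Write N_k for the number of ground terms of depth ≤ k. A term of depth ≤ k is either a constant or a function symbol applied to arguments of depth ≤ k−1, so N_k = 4 + N_{k-1}^2 + N_{k-1}^2.
N_0 = 4
N_1 = 4 + 4^2 + 4^2 = 36
N_2 = 4 + 36^2 + 36^2 = 2596
Terms of depth exactly 2: N_2 − N_1 = 2596 − 36 = 2560.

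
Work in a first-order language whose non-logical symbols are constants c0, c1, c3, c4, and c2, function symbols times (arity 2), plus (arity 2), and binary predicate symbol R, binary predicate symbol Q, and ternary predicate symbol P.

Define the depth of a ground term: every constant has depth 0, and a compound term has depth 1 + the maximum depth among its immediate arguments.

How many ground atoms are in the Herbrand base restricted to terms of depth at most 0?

175

First count ground terms of depth ≤ 0.
Let N_k = |{terms of depth ≤ k}|. Then N_0 = 5 and N_k = 5 + N_{k-1}^2 + N_{k-1}^2 for k ≥ 1 (one summand per function symbol, arity giving the exponent).
N_0 = 5
Explicitly: c0, c1, c3, c4, c2.
So |H| = 5.
Each predicate of arity r yields |H|^r ground atoms (one per choice of an r-tuple from H):
  R: 5^2 = 25;  Q: 5^2 = 25;  P: 5^3 = 125
Total ground atoms: 25 + 25 + 125 = 175.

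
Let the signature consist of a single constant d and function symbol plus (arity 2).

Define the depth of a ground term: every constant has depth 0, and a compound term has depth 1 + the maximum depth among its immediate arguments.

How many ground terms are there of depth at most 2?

Count level by level. With function symbols plus/2, the terms of depth ≤ k are the 1 constant together with each function applied to depth-≤(k−1) tuples, so N_k = 1 + N_{k-1}^2.
N_0 = 1
N_1 = 1 + 1^2 = 2
N_2 = 1 + 2^2 = 5

5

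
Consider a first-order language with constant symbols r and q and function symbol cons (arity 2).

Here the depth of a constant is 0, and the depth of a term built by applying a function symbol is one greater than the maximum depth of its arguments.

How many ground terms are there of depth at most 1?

6

If N_k denotes the number of depth-≤k ground terms, the 2 constants give N_0 = 2, and each function symbol of arity r contributes N_{k-1}^r new terms at level k: N_k = 2 + N_{k-1}^2.
N_0 = 2
N_1 = 2 + 2^2 = 6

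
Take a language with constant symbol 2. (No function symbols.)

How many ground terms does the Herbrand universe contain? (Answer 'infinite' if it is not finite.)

1

There are no function symbols, so the only ground term is the single constant.
The Herbrand universe is {2}, finite with 1 element.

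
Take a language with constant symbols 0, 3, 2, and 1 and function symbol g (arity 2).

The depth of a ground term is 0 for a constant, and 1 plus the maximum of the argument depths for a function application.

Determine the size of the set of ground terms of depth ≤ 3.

163220

Let N_k count ground terms of depth at most k. Each non-constant term of depth ≤ k is some function symbol applied to depth-≤(k−1) arguments, giving N_k = 4 + N_{k-1}^2.
N_0 = 4
N_1 = 4 + 4^2 = 20
N_2 = 4 + 20^2 = 404
N_3 = 4 + 404^2 = 163220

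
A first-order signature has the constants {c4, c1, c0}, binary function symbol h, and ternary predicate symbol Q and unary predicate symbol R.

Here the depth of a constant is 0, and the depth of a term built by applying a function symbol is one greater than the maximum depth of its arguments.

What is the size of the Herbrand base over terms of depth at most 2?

3176670

First count ground terms of depth ≤ 2.
If N_k denotes the number of depth-≤k ground terms, the 3 constants give N_0 = 3, and each function symbol of arity r contributes N_{k-1}^r new terms at level k: N_k = 3 + N_{k-1}^2.
N_0 = 3
N_1 = 3 + 3^2 = 12
N_2 = 3 + 12^2 = 147
So |H| = 147.
A ground atom is a predicate applied to a tuple of terms from H, so the count is the sum over predicates of |H|^arity:
  Q: 147^3 = 3176523;  R: 147
Total ground atoms: 3176523 + 147 = 3176670.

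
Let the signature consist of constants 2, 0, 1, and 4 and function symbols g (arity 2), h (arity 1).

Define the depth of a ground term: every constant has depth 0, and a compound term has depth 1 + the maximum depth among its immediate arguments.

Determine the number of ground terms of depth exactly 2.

If N_k denotes the number of depth-≤k ground terms, the 4 constants give N_0 = 4, and each function symbol of arity r contributes N_{k-1}^r new terms at level k: N_k = 4 + N_{k-1}^2 + N_{k-1}.
N_0 = 4
N_1 = 4 + 4^2 + 4 = 24
N_2 = 4 + 24^2 + 24 = 604
Terms of depth exactly 2: N_2 − N_1 = 604 − 24 = 580.

580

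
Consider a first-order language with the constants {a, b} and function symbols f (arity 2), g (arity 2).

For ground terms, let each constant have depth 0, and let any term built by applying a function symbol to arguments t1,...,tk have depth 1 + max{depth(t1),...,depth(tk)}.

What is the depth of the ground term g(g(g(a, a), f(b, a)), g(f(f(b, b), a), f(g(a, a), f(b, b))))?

depth(g(a, a)) = 1 + max(0, 0) = 1
depth(f(b, a)) = 1 + max(0, 0) = 1
depth(g(g(a, a), f(b, a))) = 1 + max(1, 1) = 2
depth(f(b, b)) = 1 + max(0, 0) = 1
depth(f(f(b, b), a)) = 1 + max(1, 0) = 2
depth(f(g(a, a), f(b, b))) = 1 + max(1, 1) = 2
depth(g(f(f(b, b), a), f(g(a, a), f(b, b)))) = 1 + max(2, 2) = 3
depth(g(g(g(a, a), f(b, a)), g(f(f(b, b), a), f(g(a, a), f(b, b))))) = 1 + max(2, 3) = 4

4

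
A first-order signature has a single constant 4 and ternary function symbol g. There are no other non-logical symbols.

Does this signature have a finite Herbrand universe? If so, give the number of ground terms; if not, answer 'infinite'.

The signature has at least one function symbol (g, arity 3) and at least one constant (4).
Iterating g gives infinitely many distinct ground terms: 4, g(4, 4, 4), g(g(4, 4, 4), g(4, 4, 4), g(4, 4, 4)), ...
So the Herbrand universe is infinite.

infinite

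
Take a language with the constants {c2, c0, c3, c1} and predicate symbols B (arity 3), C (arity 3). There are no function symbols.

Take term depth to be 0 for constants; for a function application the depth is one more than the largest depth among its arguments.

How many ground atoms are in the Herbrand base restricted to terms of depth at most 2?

First count ground terms of depth ≤ 2.
With no function symbols every ground term is a constant, so there are exactly 4 ground terms at every depth bound.
N_0 = 4
N_1 = 4
N_2 = 4
Explicitly: c2, c0, c3, c1.
So |H| = 4.
Ground atoms are formed by filling each argument slot of a predicate with a term from H, so an r-ary predicate gives |H|^r atoms:
  B: 4^3 = 64;  C: 4^3 = 64
Total ground atoms: 64 + 64 = 128.

128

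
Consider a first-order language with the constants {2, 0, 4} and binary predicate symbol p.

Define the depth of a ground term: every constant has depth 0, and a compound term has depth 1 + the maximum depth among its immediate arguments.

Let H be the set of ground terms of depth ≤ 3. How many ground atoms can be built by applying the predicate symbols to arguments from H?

First count ground terms of depth ≤ 3.
With no function symbols every ground term is a constant, so there are exactly 3 ground terms at every depth bound.
N_0 = 3
N_1 = 3
N_2 = 3
N_3 = 3
Explicitly: 2, 0, 4.
So |H| = 3.
Ground atoms are formed by filling each argument slot of a predicate with a term from H, so an r-ary predicate gives |H|^r atoms:
  p: 3^2 = 9
Total ground atoms: 9.

9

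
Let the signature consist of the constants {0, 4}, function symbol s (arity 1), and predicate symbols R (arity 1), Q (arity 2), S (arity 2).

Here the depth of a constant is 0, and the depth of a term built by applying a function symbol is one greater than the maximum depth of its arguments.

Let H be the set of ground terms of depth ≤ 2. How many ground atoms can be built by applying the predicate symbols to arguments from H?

First count ground terms of depth ≤ 2.
Write N_k for the number of ground terms of depth ≤ k. A term of depth ≤ k is either a constant or a function symbol applied to arguments of depth ≤ k−1, so N_k = 2 + N_{k-1}.
N_0 = 2
N_1 = 2 + 2 = 4
N_2 = 2 + 4 = 6
So |H| = 6.
A ground atom is a predicate applied to a tuple of terms from H, so the count is the sum over predicates of |H|^arity:
  R: 6;  Q: 6^2 = 36;  S: 6^2 = 36
Total ground atoms: 6 + 36 + 36 = 78.

78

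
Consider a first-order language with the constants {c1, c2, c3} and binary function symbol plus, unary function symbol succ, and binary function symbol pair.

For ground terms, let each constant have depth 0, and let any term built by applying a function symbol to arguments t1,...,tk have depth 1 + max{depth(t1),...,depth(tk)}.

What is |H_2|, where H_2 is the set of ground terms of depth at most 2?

Let N_k = |{terms of depth ≤ k}|. Then N_0 = 3 and N_k = 3 + N_{k-1}^2 + N_{k-1} + N_{k-1}^2 for k ≥ 1 (one summand per function symbol, arity giving the exponent).
N_0 = 3
N_1 = 3 + 3^2 + 3 + 3^2 = 24
N_2 = 3 + 24^2 + 24 + 24^2 = 1179

1179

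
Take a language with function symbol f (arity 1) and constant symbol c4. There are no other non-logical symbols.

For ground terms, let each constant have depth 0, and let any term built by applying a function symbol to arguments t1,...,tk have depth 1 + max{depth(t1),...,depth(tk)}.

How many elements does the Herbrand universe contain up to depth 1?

If N_k denotes the number of depth-≤k ground terms, the 1 constant gives N_0 = 1, and each function symbol of arity r contributes N_{k-1}^r new terms at level k: N_k = 1 + N_{k-1}.
N_0 = 1
N_1 = 1 + 1 = 2
Explicitly: c4, f(c4).

2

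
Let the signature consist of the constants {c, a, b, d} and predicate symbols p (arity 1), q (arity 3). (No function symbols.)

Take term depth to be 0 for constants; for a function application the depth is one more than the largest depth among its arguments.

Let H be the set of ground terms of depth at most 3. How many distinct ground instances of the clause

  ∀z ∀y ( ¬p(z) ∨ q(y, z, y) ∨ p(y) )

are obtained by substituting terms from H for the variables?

Ground terms of depth ≤ 3:
  With no function symbols every ground term is a constant, so there are exactly 4 ground terms at every depth bound.
  N_0 = 4
  N_1 = 4
  N_2 = 4
  N_3 = 4
So there are 4 ground terms available for substitution.
There are 2 variables to instantiate (z, y), each occurring in at least one literal, so different choices give different ground instances.
Number of ground instances = 4^2 = 16.

16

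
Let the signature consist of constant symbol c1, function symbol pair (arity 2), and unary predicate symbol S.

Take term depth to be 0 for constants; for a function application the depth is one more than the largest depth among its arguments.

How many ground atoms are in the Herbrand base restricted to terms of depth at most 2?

5

First count ground terms of depth ≤ 2.
If N_k denotes the number of depth-≤k ground terms, the 1 constant gives N_0 = 1, and each function symbol of arity r contributes N_{k-1}^r new terms at level k: N_k = 1 + N_{k-1}^2.
N_0 = 1
N_1 = 1 + 1^2 = 2
N_2 = 1 + 2^2 = 5
So |H| = 5.
Ground atoms are formed by filling each argument slot of a predicate with a term from H, so an r-ary predicate gives |H|^r atoms:
  S: 5
Total ground atoms: 5.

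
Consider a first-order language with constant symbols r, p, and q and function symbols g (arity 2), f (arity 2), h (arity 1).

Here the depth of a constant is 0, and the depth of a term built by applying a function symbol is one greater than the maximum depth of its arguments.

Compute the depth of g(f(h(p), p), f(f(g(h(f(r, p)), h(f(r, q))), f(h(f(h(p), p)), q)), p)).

depth(h(p)) = 1 + depth(p) = 1 + 0 = 1
depth(f(h(p), p)) = 1 + max(1, 0) = 2
depth(f(r, p)) = 1 + max(0, 0) = 1
depth(h(f(r, p))) = 1 + depth(f(r, p)) = 1 + 1 = 2
depth(f(r, q)) = 1 + max(0, 0) = 1
depth(h(f(r, q))) = 1 + depth(f(r, q)) = 1 + 1 = 2
depth(g(h(f(r, p)), h(f(r, q)))) = 1 + max(2, 2) = 3
depth(h(f(h(p), p))) = 1 + depth(f(h(p), p)) = 1 + 2 = 3
depth(f(h(f(h(p), p)), q)) = 1 + max(3, 0) = 4
depth(f(g(h(f(r, p)), h(f(r, q))), f(h(f(h(p), p)), q))) = 1 + max(3, 4) = 5
depth(f(f(g(h(f(r, p)), h(f(r, q))), f(h(f(h(p), p)), q)), p)) = 1 + max(5, 0) = 6
depth(g(f(h(p), p), f(f(g(h(f(r, p)), h(f(r, q))), f(h(f(h(p), p)), q)), p))) = 1 + max(2, 6) = 7

7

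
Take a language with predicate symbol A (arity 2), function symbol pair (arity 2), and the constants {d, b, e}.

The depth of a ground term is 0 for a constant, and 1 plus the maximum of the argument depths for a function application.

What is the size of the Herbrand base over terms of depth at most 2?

21609

First count ground terms of depth ≤ 2.
Let N_k = |{terms of depth ≤ k}|. Then N_0 = 3 and N_k = 3 + N_{k-1}^2 for k ≥ 1 (one summand per function symbol, arity giving the exponent).
N_0 = 3
N_1 = 3 + 3^2 = 12
N_2 = 3 + 12^2 = 147
So |H| = 147.
Each predicate of arity r yields |H|^r ground atoms (one per choice of an r-tuple from H):
  A: 147^2 = 21609
Total ground atoms: 21609.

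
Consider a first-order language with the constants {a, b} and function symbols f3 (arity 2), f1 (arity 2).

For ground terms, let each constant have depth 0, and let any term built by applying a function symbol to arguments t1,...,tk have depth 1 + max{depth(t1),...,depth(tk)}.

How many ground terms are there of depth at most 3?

81610

Let N_k count ground terms of depth at most k. Each non-constant term of depth ≤ k is some function symbol applied to depth-≤(k−1) arguments, giving N_k = 2 + N_{k-1}^2 + N_{k-1}^2.
N_0 = 2
N_1 = 2 + 2^2 + 2^2 = 10
N_2 = 2 + 10^2 + 10^2 = 202
N_3 = 2 + 202^2 + 202^2 = 81610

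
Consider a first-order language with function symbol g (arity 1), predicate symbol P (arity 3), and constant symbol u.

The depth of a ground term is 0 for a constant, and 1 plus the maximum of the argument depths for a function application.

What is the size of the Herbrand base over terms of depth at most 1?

8

First count ground terms of depth ≤ 1.
If N_k denotes the number of depth-≤k ground terms, the 1 constant gives N_0 = 1, and each function symbol of arity r contributes N_{k-1}^r new terms at level k: N_k = 1 + N_{k-1}.
N_0 = 1
N_1 = 1 + 1 = 2
So |H| = 2.
Each predicate of arity r yields |H|^r ground atoms (one per choice of an r-tuple from H):
  P: 2^3 = 8
Total ground atoms: 8.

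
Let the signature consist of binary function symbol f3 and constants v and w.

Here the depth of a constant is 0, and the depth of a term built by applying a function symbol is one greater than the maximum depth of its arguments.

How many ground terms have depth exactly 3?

Let N_k = |{terms of depth ≤ k}|. Then N_0 = 2 and N_k = 2 + N_{k-1}^2 for k ≥ 1 (one summand per function symbol, arity giving the exponent).
N_0 = 2
N_1 = 2 + 2^2 = 6
N_2 = 2 + 6^2 = 38
N_3 = 2 + 38^2 = 1446
Terms of depth exactly 3: N_3 − N_2 = 1446 − 38 = 1408.

1408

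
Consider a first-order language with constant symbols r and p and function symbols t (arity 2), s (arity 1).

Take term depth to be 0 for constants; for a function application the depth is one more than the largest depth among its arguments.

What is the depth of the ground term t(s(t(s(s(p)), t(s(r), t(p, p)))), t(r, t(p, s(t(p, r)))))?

5

depth(s(p)) = 1 + depth(p) = 1 + 0 = 1
depth(s(s(p))) = 1 + depth(s(p)) = 1 + 1 = 2
depth(s(r)) = 1 + depth(r) = 1 + 0 = 1
depth(t(p, p)) = 1 + max(0, 0) = 1
depth(t(s(r), t(p, p))) = 1 + max(1, 1) = 2
depth(t(s(s(p)), t(s(r), t(p, p)))) = 1 + max(2, 2) = 3
depth(s(t(s(s(p)), t(s(r), t(p, p))))) = 1 + depth(t(s(s(p)), t(s(r), t(p, p)))) = 1 + 3 = 4
depth(t(p, r)) = 1 + max(0, 0) = 1
depth(s(t(p, r))) = 1 + depth(t(p, r)) = 1 + 1 = 2
depth(t(p, s(t(p, r)))) = 1 + max(0, 2) = 3
depth(t(r, t(p, s(t(p, r))))) = 1 + max(0, 3) = 4
depth(t(s(t(s(s(p)), t(s(r), t(p, p)))), t(r, t(p, s(t(p, r)))))) = 1 + max(4, 4) = 5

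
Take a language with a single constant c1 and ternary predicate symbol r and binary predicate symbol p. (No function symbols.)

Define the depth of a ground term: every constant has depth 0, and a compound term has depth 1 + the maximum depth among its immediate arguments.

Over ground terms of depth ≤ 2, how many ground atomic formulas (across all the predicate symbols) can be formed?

First count ground terms of depth ≤ 2.
With no function symbols every ground term is a constant, so there is exactly 1 ground term at every depth bound.
N_0 = 1
N_1 = 1
N_2 = 1
Explicitly: c1.
So |H| = 1.
For each predicate symbol, the number of ground atoms is |H| raised to its arity; summing:
  r: 1^3 = 1;  p: 1^2 = 1
Total ground atoms: 1 + 1 = 2.

2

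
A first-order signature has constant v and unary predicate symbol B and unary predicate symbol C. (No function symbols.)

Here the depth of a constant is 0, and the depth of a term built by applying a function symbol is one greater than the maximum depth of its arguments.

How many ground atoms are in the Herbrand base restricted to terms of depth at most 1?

2

First count ground terms of depth ≤ 1.
With no function symbols every ground term is a constant, so there is exactly 1 ground term at every depth bound.
N_0 = 1
N_1 = 1
Explicitly: v.
So |H| = 1.
Ground atoms are formed by filling each argument slot of a predicate with a term from H, so an r-ary predicate gives |H|^r atoms:
  B: 1;  C: 1
Total ground atoms: 1 + 1 = 2.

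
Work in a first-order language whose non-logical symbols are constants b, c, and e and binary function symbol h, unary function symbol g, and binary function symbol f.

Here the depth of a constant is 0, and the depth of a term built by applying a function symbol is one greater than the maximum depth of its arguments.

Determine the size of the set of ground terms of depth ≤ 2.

If N_k denotes the number of depth-≤k ground terms, the 3 constants give N_0 = 3, and each function symbol of arity r contributes N_{k-1}^r new terms at level k: N_k = 3 + N_{k-1}^2 + N_{k-1} + N_{k-1}^2.
N_0 = 3
N_1 = 3 + 3^2 + 3 + 3^2 = 24
N_2 = 3 + 24^2 + 24 + 24^2 = 1179

1179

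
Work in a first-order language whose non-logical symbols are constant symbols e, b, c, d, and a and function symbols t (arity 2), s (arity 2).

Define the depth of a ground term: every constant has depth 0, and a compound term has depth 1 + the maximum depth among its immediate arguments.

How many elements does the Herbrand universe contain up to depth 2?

Write N_k for the number of ground terms of depth ≤ k. A term of depth ≤ k is either a constant or a function symbol applied to arguments of depth ≤ k−1, so N_k = 5 + N_{k-1}^2 + N_{k-1}^2.
N_0 = 5
N_1 = 5 + 5^2 + 5^2 = 55
N_2 = 5 + 55^2 + 55^2 = 6055

6055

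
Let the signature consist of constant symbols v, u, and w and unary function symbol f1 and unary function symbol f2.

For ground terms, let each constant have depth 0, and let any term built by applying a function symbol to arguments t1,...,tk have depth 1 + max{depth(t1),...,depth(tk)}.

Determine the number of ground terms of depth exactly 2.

12

If N_k denotes the number of depth-≤k ground terms, the 3 constants give N_0 = 3, and each function symbol of arity r contributes N_{k-1}^r new terms at level k: N_k = 3 + N_{k-1} + N_{k-1}.
N_0 = 3
N_1 = 3 + 3 + 3 = 9
N_2 = 3 + 9 + 9 = 21
Terms of depth exactly 2: N_2 − N_1 = 21 − 9 = 12.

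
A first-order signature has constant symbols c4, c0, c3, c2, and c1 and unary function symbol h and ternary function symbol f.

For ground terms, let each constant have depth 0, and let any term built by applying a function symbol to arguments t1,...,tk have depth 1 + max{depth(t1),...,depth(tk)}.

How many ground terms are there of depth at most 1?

Let N_k = |{terms of depth ≤ k}|. Then N_0 = 5 and N_k = 5 + N_{k-1} + N_{k-1}^3 for k ≥ 1 (one summand per function symbol, arity giving the exponent).
N_0 = 5
N_1 = 5 + 5 + 5^3 = 135

135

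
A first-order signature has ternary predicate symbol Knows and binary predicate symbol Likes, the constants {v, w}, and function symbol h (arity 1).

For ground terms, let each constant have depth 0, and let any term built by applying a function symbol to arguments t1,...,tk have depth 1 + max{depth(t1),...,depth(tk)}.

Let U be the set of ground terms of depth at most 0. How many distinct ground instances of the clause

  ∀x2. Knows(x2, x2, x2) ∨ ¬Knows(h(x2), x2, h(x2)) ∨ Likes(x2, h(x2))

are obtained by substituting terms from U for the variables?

2

Ground terms of depth ≤ 0:
  Let N_k count ground terms of depth at most k. Each non-constant term of depth ≤ k is some function symbol applied to depth-≤(k−1) arguments, giving N_k = 2 + N_{k-1}.
  N_0 = 2
  Explicitly: v, w.
So there are 2 ground terms available for substitution.
There is 1 variable to instantiate (x2),  occurring in at least one literal, so different choices give different ground instances.
Number of ground instances = 2.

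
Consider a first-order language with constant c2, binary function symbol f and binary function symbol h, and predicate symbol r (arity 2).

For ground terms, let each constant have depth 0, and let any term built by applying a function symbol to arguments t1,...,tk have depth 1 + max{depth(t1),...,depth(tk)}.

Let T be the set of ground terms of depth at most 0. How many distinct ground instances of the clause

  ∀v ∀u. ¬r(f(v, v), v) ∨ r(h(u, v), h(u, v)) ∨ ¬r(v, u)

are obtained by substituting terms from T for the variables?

1

Ground terms of depth ≤ 0:
  Let N_k = |{terms of depth ≤ k}|. Then N_0 = 1 and N_k = 1 + N_{k-1}^2 + N_{k-1}^2 for k ≥ 1 (one summand per function symbol, arity giving the exponent).
  N_0 = 1
  Explicitly: c2.
So there is exactly 1 ground term available for substitution.
The body mentions every one of the 2 quantified variables; since ground terms form a free algebra, no two substitutions collapse to the same formula.
Number of ground instances = 1^2 = 1.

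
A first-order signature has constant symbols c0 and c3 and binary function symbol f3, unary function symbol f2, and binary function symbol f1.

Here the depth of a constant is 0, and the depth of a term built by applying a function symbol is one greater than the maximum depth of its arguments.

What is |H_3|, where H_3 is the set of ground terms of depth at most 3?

182712

Let N_k count ground terms of depth at most k. Each non-constant term of depth ≤ k is some function symbol applied to depth-≤(k−1) arguments, giving N_k = 2 + N_{k-1}^2 + N_{k-1} + N_{k-1}^2.
N_0 = 2
N_1 = 2 + 2^2 + 2 + 2^2 = 12
N_2 = 2 + 12^2 + 12 + 12^2 = 302
N_3 = 2 + 302^2 + 302 + 302^2 = 182712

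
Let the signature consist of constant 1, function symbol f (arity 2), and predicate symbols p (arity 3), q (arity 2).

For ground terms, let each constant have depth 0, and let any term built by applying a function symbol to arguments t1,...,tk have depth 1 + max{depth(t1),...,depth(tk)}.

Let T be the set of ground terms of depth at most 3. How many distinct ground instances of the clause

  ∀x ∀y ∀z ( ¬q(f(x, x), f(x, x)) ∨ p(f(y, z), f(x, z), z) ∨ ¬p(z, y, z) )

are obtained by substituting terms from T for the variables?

17576

Ground terms of depth ≤ 3:
  Write N_k for the number of ground terms of depth ≤ k. A term of depth ≤ k is either a constant or a function symbol applied to arguments of depth ≤ k−1, so N_k = 1 + N_{k-1}^2.
  N_0 = 1
  N_1 = 1 + 1^2 = 2
  N_2 = 1 + 2^2 = 5
  N_3 = 1 + 5^2 = 26
So there are 26 ground terms available for substitution.
Each of x, y, z ranges independently over the available ground terms, and distinct assignments produce distinct instances.
Number of ground instances = 26^3 = 17576.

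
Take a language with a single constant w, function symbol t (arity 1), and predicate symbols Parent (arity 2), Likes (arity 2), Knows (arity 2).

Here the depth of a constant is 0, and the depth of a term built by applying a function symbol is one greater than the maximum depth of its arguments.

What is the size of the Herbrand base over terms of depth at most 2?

27

First count ground terms of depth ≤ 2.
Write N_k for the number of ground terms of depth ≤ k. A term of depth ≤ k is either a constant or a function symbol applied to arguments of depth ≤ k−1, so N_k = 1 + N_{k-1}.
N_0 = 1
N_1 = 1 + 1 = 2
N_2 = 1 + 2 = 3
So |H| = 3.
A ground atom is a predicate applied to a tuple of terms from H, so the count is the sum over predicates of |H|^arity:
  Parent: 3^2 = 9;  Likes: 3^2 = 9;  Knows: 3^2 = 9
Total ground atoms: 9 + 9 + 9 = 27.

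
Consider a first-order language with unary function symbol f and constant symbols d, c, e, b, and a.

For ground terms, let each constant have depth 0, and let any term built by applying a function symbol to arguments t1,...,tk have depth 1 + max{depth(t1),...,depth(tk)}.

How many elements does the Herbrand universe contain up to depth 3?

20

If N_k denotes the number of depth-≤k ground terms, the 5 constants give N_0 = 5, and each function symbol of arity r contributes N_{k-1}^r new terms at level k: N_k = 5 + N_{k-1}.
N_0 = 5
N_1 = 5 + 5 = 10
N_2 = 5 + 10 = 15
N_3 = 5 + 15 = 20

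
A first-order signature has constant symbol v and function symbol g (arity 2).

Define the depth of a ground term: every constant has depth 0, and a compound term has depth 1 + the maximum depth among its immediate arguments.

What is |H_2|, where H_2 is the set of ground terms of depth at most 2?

If N_k denotes the number of depth-≤k ground terms, the 1 constant gives N_0 = 1, and each function symbol of arity r contributes N_{k-1}^r new terms at level k: N_k = 1 + N_{k-1}^2.
N_0 = 1
N_1 = 1 + 1^2 = 2
N_2 = 1 + 2^2 = 5

5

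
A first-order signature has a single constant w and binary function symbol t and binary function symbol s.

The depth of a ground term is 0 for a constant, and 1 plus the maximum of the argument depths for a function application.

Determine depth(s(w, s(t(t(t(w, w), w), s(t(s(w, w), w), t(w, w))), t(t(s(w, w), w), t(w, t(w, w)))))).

6

depth(t(w, w)) = 1 + max(0, 0) = 1
depth(t(t(w, w), w)) = 1 + max(1, 0) = 2
depth(s(w, w)) = 1 + max(0, 0) = 1
depth(t(s(w, w), w)) = 1 + max(1, 0) = 2
depth(s(t(s(w, w), w), t(w, w))) = 1 + max(2, 1) = 3
depth(t(t(t(w, w), w), s(t(s(w, w), w), t(w, w)))) = 1 + max(2, 3) = 4
depth(t(w, t(w, w))) = 1 + max(0, 1) = 2
depth(t(t(s(w, w), w), t(w, t(w, w)))) = 1 + max(2, 2) = 3
depth(s(t(t(t(w, w), w), s(t(s(w, w), w), t(w, w))), t(t(s(w, w), w), t(w, t(w, w))))) = 1 + max(4, 3) = 5
depth(s(w, s(t(t(t(w, w), w), s(t(s(w, w), w), t(w, w))), t(t(s(w, w), w), t(w, t(w, w)))))) = 1 + max(0, 5) = 6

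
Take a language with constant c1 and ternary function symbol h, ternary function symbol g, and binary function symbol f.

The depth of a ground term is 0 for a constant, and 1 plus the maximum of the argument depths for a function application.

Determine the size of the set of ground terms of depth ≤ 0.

Write N_k for the number of ground terms of depth ≤ k. A term of depth ≤ k is either a constant or a function symbol applied to arguments of depth ≤ k−1, so N_k = 1 + N_{k-1}^3 + N_{k-1}^3 + N_{k-1}^2.
N_0 = 1

1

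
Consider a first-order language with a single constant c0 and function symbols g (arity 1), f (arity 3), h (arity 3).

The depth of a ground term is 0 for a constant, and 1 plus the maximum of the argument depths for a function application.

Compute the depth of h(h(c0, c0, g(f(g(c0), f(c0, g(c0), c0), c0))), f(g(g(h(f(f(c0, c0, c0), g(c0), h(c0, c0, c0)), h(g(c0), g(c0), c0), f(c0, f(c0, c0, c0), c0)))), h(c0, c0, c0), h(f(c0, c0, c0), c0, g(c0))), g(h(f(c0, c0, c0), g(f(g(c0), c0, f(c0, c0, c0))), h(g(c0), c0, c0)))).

depth(g(c0)) = 1 + depth(c0) = 1 + 0 = 1
depth(f(c0, g(c0), c0)) = 1 + max(0, 1, 0) = 2
depth(f(g(c0), f(c0, g(c0), c0), c0)) = 1 + max(1, 2, 0) = 3
depth(g(f(g(c0), f(c0, g(c0), c0), c0))) = 1 + depth(f(g(c0), f(c0, g(c0), c0), c0)) = 1 + 3 = 4
depth(h(c0, c0, g(f(g(c0), f(c0, g(c0), c0), c0)))) = 1 + max(0, 0, 4) = 5
depth(f(c0, c0, c0)) = 1 + max(0, 0, 0) = 1
depth(h(c0, c0, c0)) = 1 + max(0, 0, 0) = 1
depth(f(f(c0, c0, c0), g(c0), h(c0, c0, c0))) = 1 + max(1, 1, 1) = 2
depth(h(g(c0), g(c0), c0)) = 1 + max(1, 1, 0) = 2
depth(f(c0, f(c0, c0, c0), c0)) = 1 + max(0, 1, 0) = 2
depth(h(f(f(c0, c0, c0), g(c0), h(c0, c0, c0)), h(g(c0), g(c0), c0), f(c0, f(c0, c0, c0), c0))) = 1 + max(2, 2, 2) = 3
depth(g(h(f(f(c0, c0, c0), g(c0), h(c0, c0, c0)), h(g(c0), g(c0), c0), f(c0, f(c0, c0, c0), c0)))) = 1 + depth(h(f(f(c0, c0, c0), g(c0), h(c0, c0, c0)), h(g(c0), g(c0), c0), f(c0, f(c0, c0, c0), c0))) = 1 + 3 = 4
depth(g(g(h(f(f(c0, c0, c0), g(c0), h(c0, c0, c0)), h(g(c0), g(c0), c0), f(c0, f(c0, c0, c0), c0))))) = 1 + depth(g(h(f(f(c0, c0, c0), g(c0), h(c0, c0, c0)), h(g(c0), g(c0), c0), f(c0, f(c0, c0, c0), c0)))) = 1 + 4 = 5
depth(h(f(c0, c0, c0), c0, g(c0))) = 1 + max(1, 0, 1) = 2
depth(f(g(g(h(f(f(c0, c0, c0), g(c0), h(c0, c0, c0)), h(g(c0), g(c0), c0), f(c0, f(c0, c0, c0), c0)))), h(c0, c0, c0), h(f(c0, c0, c0), c0, g(c0)))) = 1 + max(5, 1, 2) = 6
depth(f(g(c0), c0, f(c0, c0, c0))) = 1 + max(1, 0, 1) = 2
depth(g(f(g(c0), c0, f(c0, c0, c0)))) = 1 + depth(f(g(c0), c0, f(c0, c0, c0))) = 1 + 2 = 3
depth(h(g(c0), c0, c0)) = 1 + max(1, 0, 0) = 2
depth(h(f(c0, c0, c0), g(f(g(c0), c0, f(c0, c0, c0))), h(g(c0), c0, c0))) = 1 + max(1, 3, 2) = 4
depth(g(h(f(c0, c0, c0), g(f(g(c0), c0, f(c0, c0, c0))), h(g(c0), c0, c0)))) = 1 + depth(h(f(c0, c0, c0), g(f(g(c0), c0, f(c0, c0, c0))), h(g(c0), c0, c0))) = 1 + 4 = 5
depth(h(h(c0, c0, g(f(g(c0), f(c0, g(c0), c0), c0))), f(g(g(h(f(f(c0, c0, c0), g(c0), h(c0, c0, c0)), h(g(c0), g(c0), c0), f(c0, f(c0, c0, c0), c0)))), h(c0, c0, c0), h(f(c0, c0, c0), c0, g(c0))), g(h(f(c0, c0, c0), g(f(g(c0), c0, f(c0, c0, c0))), h(g(c0), c0, c0))))) = 1 + max(5, 6, 5) = 7

7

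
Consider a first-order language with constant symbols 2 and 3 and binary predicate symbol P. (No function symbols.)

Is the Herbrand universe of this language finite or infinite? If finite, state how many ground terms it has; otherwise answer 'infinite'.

There are no function symbols, so every ground term is one of the 2 constants.
The Herbrand universe is {2, 3}, which is finite with 2 elements.

2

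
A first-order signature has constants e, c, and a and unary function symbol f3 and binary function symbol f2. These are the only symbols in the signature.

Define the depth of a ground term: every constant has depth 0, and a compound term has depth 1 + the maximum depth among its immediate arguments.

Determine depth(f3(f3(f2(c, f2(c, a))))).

depth(f2(c, a)) = 1 + max(0, 0) = 1
depth(f2(c, f2(c, a))) = 1 + max(0, 1) = 2
depth(f3(f2(c, f2(c, a)))) = 1 + depth(f2(c, f2(c, a))) = 1 + 2 = 3
depth(f3(f3(f2(c, f2(c, a))))) = 1 + depth(f3(f2(c, f2(c, a)))) = 1 + 3 = 4

4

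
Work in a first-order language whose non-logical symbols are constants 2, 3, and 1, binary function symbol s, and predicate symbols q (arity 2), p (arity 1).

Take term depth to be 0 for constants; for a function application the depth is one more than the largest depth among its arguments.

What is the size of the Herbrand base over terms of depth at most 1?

First count ground terms of depth ≤ 1.
Write N_k for the number of ground terms of depth ≤ k. A term of depth ≤ k is either a constant or a function symbol applied to arguments of depth ≤ k−1, so N_k = 3 + N_{k-1}^2.
N_0 = 3
N_1 = 3 + 3^2 = 12
Explicitly: 2, 3, 1, s(2, 2), s(2, 3), s(2, 1), s(3, 2), s(3, 3), s(3, 1), s(1, 2), s(1, 3), s(1, 1).
So |H| = 12.
For each predicate symbol, the number of ground atoms is |H| raised to its arity; summing:
  q: 12^2 = 144;  p: 12
Total ground atoms: 144 + 12 = 156.

156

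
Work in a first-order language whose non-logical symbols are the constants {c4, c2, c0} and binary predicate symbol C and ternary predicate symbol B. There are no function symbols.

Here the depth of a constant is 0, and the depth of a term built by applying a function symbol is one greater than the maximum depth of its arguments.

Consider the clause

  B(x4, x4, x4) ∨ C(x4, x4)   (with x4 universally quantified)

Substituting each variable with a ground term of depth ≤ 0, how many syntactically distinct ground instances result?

Ground terms of depth ≤ 0:
  With no function symbols every ground term is a constant, so there are exactly 3 ground terms at every depth bound.
  N_0 = 3
So there are 3 ground terms available for substitution.
The variable x4 ranges independently over the available ground terms, and distinct assignments produce distinct instances.
Number of ground instances = 3.

3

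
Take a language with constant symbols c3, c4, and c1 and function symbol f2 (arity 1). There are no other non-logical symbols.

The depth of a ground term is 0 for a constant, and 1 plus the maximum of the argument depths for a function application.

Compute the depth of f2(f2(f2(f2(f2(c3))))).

5

depth(f2(c3)) = 1 + depth(c3) = 1 + 0 = 1
depth(f2(f2(c3))) = 1 + depth(f2(c3)) = 1 + 1 = 2
depth(f2(f2(f2(c3)))) = 1 + depth(f2(f2(c3))) = 1 + 2 = 3
depth(f2(f2(f2(f2(c3))))) = 1 + depth(f2(f2(f2(c3)))) = 1 + 3 = 4
depth(f2(f2(f2(f2(f2(c3)))))) = 1 + depth(f2(f2(f2(f2(c3))))) = 1 + 4 = 5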